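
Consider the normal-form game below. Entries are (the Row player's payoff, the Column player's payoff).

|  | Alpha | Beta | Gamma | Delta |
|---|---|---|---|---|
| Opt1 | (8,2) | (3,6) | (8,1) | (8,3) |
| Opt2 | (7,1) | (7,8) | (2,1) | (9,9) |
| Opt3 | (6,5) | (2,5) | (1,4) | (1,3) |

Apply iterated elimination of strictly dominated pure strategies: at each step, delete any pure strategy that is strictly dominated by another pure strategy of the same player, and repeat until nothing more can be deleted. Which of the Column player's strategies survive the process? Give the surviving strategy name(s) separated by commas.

Delta

For the Row player, Opt1 strictly dominates Opt3 on the remaining columns (Alpha: 8>6, Beta: 3>2, Gamma: 8>1, Delta: 8>1); eliminate Opt3.
For the Column player, Beta strictly dominates Alpha on the remaining rows (Opt1: 6>2, Opt2: 8>1); eliminate Alpha.
Column Gamma is eliminated: Beta beats it against every remaining row (Opt1: 6>1, Opt2: 8>1).
Row Opt1 is eliminated: Opt2 beats it against every remaining column (Beta: 7>3, Delta: 9>8).
The Column player's strategy Beta is strictly dominated by Delta (Opt2: 9>8) and is removed.
Among the remaining strategies, none is strictly dominated by another pure strategy of the same player, so the elimination stops.
Surviving strategies — the Row player: {Opt2}; the Column player: {Delta}.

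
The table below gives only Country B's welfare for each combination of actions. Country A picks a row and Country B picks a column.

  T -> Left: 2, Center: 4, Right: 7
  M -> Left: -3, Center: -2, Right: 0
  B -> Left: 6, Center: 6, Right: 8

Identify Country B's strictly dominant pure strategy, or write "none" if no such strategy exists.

Right

Right vs Left: T: 7>2, M: 0>-3, B: 8>6.
Right vs Center: T: 7>4, M: 0>-2, B: 8>6.
Right strictly beats every other strategy against every opponent action, so it is strictly dominant.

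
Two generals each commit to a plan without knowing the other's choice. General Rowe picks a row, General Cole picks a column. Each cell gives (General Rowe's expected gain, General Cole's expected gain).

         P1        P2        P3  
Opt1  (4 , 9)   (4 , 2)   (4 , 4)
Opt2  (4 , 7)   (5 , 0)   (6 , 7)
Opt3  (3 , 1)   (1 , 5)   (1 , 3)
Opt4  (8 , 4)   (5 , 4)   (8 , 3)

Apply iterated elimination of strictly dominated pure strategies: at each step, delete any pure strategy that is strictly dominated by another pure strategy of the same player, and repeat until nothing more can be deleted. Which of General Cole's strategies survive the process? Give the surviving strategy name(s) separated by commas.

P1, P2, P3

General Rowe's strategy Opt1 is strictly dominated by Opt4 (P1: 8>4, P2: 5>4, P3: 8>4) and is removed.
For General Rowe, Opt2 strictly dominates Opt3 on the remaining columns (P1: 4>3, P2: 5>1, P3: 6>1); eliminate Opt3.
Among the remaining strategies, none is strictly dominated by another pure strategy of the same player, so the elimination stops.
Surviving strategies — General Rowe: {Opt2, Opt4}; General Cole: {P1, P2, P3}.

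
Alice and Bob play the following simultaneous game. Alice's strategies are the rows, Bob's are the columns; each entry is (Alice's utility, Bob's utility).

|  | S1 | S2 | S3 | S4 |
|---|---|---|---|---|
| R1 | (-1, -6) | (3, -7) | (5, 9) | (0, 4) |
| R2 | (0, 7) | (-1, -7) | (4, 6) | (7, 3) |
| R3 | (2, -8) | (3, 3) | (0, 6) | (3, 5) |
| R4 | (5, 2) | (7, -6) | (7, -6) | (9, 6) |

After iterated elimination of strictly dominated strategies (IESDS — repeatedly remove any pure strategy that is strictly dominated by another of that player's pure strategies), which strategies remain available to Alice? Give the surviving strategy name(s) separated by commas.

For Alice, R4 strictly dominates R1 on the remaining columns (S1: 5>-1, S2: 7>3, S3: 7>5, S4: 9>0); eliminate R1.
For Alice, R4 strictly dominates R2 on the remaining columns (S1: 5>0, S2: 7>-1, S3: 7>4, S4: 9>7); eliminate R2.
For Alice, R4 strictly dominates R3 on the remaining columns (S1: 5>2, S2: 7>3, S3: 7>0, S4: 9>3); eliminate R3.
Column S1 is eliminated: S4 beats it against every remaining row (R4: 6>2).
Bob's strategy S2 is strictly dominated by S4 (R4: 6>-6) and is removed.
Bob's strategy S3 is strictly dominated by S4 (R4: 6>-6) and is removed.
Among the remaining strategies, none is strictly dominated by another pure strategy of the same player, so the elimination stops.
Surviving strategies — Alice: {R4}; Bob: {S4}.

R4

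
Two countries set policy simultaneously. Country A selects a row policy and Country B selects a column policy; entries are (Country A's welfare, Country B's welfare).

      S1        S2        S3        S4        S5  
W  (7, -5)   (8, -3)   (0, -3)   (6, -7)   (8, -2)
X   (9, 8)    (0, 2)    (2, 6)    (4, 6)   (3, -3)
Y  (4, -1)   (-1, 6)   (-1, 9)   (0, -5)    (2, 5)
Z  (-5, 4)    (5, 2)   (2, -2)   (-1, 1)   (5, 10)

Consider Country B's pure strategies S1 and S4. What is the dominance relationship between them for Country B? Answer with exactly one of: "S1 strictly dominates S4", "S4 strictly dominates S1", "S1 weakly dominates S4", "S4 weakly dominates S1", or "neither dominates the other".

S1 strictly dominates S4

S1's payoffs vs S4's, by Country A's action — W: -5>-7, X: 8>6, Y: -1>-5, Z: 4>1.
Every comparison favours S1, so S1 strictly dominates S4.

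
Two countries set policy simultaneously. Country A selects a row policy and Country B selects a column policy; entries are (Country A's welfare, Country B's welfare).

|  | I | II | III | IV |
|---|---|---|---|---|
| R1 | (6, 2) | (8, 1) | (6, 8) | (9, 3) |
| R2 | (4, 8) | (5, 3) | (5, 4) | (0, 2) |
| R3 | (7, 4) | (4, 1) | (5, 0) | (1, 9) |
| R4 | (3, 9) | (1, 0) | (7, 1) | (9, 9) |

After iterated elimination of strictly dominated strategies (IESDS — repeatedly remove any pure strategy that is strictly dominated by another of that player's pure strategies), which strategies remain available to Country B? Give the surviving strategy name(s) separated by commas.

Country A's strategy R2 is strictly dominated by R1 (I: 6>4, II: 8>5, III: 6>5, IV: 9>0) and is removed.
Country B's strategy II is strictly dominated by I (R1: 2>1, R3: 4>1, R4: 9>0) and is removed.
Among the remaining strategies, none is strictly dominated by another pure strategy of the same player, so the elimination stops.
Surviving strategies — Country A: {R1, R3, R4}; Country B: {I, III, IV}.

I, III, IV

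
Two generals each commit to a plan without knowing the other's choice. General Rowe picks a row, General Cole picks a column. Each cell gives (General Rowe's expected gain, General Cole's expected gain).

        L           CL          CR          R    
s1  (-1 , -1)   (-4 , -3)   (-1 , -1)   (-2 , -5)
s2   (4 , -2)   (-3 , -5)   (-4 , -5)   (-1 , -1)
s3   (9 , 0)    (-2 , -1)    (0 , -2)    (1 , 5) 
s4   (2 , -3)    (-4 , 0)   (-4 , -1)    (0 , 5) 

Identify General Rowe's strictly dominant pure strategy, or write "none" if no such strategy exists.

s3

s3 vs s1: L: 9>-1, CL: -2>-4, CR: 0>-1, R: 1>-2.
s3 vs s2: L: 9>4, CL: -2>-3, CR: 0>-4, R: 1>-1.
s3 vs s4: L: 9>2, CL: -2>-4, CR: 0>-4, R: 1>0.
s3 strictly beats every other strategy against every opponent action, so it is strictly dominant.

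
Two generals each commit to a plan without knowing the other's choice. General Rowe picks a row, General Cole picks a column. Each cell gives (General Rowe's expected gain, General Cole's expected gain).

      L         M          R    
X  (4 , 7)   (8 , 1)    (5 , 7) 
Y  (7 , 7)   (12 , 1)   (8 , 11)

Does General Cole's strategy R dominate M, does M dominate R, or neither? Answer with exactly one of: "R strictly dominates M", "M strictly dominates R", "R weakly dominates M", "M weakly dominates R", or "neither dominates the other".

R strictly dominates M

Compare R to M across each opponent action: X: 7>1, Y: 11>1.
Every comparison favours R, so R strictly dominates M.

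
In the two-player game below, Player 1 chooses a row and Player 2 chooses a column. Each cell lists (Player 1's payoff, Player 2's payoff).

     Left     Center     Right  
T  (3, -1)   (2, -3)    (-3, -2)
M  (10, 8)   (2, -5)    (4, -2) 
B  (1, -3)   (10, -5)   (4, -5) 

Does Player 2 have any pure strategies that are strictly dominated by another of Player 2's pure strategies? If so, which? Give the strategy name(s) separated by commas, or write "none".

Left is not dominated — it holds its own against Center at T (-1>-3); Right at T (-1>-2).
Center is strictly dominated by Left (T: -1>-3, M: 8>-5, B: -3>-5).
Left strictly dominates Right — T: -1>-2, M: 8>-2, B: -3>-5.

Center, Right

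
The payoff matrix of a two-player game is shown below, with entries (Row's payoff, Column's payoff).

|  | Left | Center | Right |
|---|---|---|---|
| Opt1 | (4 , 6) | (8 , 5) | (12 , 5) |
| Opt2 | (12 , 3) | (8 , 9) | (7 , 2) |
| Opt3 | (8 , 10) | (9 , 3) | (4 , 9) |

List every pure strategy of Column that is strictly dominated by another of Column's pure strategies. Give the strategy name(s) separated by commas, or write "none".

Left: no other strategy beats it everywhere (Center at Opt1 (6>5); Right at Opt1 (6>5)).
Center is not dominated — it holds its own against Left at Opt2 (9>3); Right at Opt1 (5=5).
Right: dominated, since Left does at least as well everywhere (Opt1: 6>5, Opt2: 3>2, Opt3: 10>9).

Right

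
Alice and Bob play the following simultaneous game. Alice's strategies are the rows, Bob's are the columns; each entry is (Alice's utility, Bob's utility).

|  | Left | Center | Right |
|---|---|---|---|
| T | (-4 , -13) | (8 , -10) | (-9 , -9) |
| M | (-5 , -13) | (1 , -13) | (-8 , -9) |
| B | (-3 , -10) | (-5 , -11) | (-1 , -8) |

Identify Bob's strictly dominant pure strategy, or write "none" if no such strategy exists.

Right

Right vs Left: T: -9>-13, M: -9>-13, B: -8>-10.
Right vs Center: T: -9>-10, M: -9>-13, B: -8>-11.
Right strictly beats every other strategy against every opponent action, so it is strictly dominant.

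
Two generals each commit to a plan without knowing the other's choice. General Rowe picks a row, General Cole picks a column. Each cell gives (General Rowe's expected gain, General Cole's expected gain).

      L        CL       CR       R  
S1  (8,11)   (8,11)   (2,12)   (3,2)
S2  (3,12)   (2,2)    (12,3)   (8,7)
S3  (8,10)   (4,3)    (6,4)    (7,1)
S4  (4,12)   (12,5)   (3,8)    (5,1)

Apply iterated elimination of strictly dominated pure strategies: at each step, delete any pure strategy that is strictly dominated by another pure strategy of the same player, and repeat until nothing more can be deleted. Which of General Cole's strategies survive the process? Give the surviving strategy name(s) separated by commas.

For General Cole, CR strictly dominates CL on the remaining rows (S1: 12>11, S2: 3>2, S3: 4>3, S4: 8>5); eliminate CL.
General Rowe's strategy S4 is strictly dominated by S3 (L: 8>4, CR: 6>3, R: 7>5) and is removed.
Column R is eliminated: L beats it against every remaining row (S1: 11>2, S2: 12>7, S3: 10>1).
Among the remaining strategies, none is strictly dominated by another pure strategy of the same player, so the elimination stops.
Surviving strategies — General Rowe: {S1, S2, S3}; General Cole: {L, CR}.

L, CR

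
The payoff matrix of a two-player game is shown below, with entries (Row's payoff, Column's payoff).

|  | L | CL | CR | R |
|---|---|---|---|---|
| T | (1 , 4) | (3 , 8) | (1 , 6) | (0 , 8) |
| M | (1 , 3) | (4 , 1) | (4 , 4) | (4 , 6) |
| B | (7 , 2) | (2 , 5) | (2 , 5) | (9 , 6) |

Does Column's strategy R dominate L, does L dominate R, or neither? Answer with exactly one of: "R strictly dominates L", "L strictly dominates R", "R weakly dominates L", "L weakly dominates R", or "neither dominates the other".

R strictly dominates L

R's payoffs vs L's, by Row's action — T: 8>4, M: 6>3, B: 6>2.
R gives a strictly higher payoff against each choice by Row, so R strictly dominates L.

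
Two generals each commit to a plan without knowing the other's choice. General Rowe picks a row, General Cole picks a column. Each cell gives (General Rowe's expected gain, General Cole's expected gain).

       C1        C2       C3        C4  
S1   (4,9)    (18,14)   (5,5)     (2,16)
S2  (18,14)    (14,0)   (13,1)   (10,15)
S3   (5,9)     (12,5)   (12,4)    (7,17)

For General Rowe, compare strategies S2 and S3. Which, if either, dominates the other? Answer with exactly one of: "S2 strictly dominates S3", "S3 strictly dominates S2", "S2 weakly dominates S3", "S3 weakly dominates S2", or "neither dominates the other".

S2's payoffs vs S3's, by General Cole's action — C1: 18>5, C2: 14>12, C3: 13>12, C4: 10>7.
Every comparison favours S2, so S2 strictly dominates S3.

S2 strictly dominates S3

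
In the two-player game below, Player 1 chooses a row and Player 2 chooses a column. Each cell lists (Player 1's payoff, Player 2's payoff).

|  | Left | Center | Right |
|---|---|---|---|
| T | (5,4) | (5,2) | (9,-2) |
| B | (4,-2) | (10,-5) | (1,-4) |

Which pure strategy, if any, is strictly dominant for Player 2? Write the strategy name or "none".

Left

Left vs Center: T: 4>2, B: -2>-5.
Left vs Right: T: 4>-2, B: -2>-4.
Left strictly beats every other strategy against every opponent action, so it is strictly dominant.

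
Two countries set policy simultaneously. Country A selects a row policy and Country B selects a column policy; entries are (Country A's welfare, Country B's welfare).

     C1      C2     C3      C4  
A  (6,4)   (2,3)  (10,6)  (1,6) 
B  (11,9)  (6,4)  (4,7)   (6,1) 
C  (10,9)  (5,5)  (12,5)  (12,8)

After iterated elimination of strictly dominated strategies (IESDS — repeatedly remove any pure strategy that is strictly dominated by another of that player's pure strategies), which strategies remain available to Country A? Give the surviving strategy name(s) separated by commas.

Country A's strategy A is strictly dominated by C (C1: 10>6, C2: 5>2, C3: 12>10, C4: 12>1) and is removed.
For Country B, C1 strictly dominates C2 on the remaining rows (B: 9>4, C: 9>5); eliminate C2.
Column C3 is eliminated: C1 beats it against every remaining row (B: 9>7, C: 9>5).
For Country B, C1 strictly dominates C4 on the remaining rows (B: 9>1, C: 9>8); eliminate C4.
Row C is eliminated: B beats it against every remaining column (C1: 11>10).
Among the remaining strategies, none is strictly dominated by another pure strategy of the same player, so the elimination stops.
Surviving strategies — Country A: {B}; Country B: {C1}.

B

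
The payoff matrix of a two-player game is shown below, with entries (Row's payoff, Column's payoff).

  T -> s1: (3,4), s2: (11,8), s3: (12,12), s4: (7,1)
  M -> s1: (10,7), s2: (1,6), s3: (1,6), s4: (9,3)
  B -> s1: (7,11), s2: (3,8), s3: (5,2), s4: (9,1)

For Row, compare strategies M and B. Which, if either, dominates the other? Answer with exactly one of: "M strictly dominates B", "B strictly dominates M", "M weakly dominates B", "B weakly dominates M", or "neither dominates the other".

Compare M to B across every action of Column: s1: 10>7, s2: 1<3, s3: 1<5, s4: 9=9.
M does better at s1 but worse at s2, s3; neither strategy dominates the other.

neither dominates the other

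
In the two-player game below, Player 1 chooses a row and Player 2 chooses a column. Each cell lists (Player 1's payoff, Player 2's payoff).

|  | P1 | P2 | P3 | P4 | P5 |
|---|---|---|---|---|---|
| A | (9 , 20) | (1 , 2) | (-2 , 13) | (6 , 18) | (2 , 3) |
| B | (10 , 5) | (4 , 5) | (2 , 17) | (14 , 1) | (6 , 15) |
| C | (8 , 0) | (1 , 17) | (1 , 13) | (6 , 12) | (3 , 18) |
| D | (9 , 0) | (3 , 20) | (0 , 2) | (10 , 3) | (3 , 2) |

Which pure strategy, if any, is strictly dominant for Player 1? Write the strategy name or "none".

B vs A: P1: 10>9, P2: 4>1, P3: 2>-2, P4: 14>6, P5: 6>2.
B vs C: P1: 10>8, P2: 4>1, P3: 2>1, P4: 14>6, P5: 6>3.
B vs D: P1: 10>9, P2: 4>3, P3: 2>0, P4: 14>10, P5: 6>3.
B strictly beats every other strategy against every opponent action, so it is strictly dominant.

B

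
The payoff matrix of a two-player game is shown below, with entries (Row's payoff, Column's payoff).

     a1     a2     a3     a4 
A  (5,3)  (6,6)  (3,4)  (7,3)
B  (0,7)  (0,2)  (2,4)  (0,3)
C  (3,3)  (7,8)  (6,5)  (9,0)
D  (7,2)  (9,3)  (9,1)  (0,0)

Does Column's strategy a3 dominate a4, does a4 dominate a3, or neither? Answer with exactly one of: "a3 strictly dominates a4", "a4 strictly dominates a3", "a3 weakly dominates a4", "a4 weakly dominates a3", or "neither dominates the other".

a3's payoffs vs a4's, by Row's action — A: 4>3, B: 4>3, C: 5>0, D: 1>0.
a3 gives a strictly higher payoff against each choice by Row, so a3 strictly dominates a4.

a3 strictly dominates a4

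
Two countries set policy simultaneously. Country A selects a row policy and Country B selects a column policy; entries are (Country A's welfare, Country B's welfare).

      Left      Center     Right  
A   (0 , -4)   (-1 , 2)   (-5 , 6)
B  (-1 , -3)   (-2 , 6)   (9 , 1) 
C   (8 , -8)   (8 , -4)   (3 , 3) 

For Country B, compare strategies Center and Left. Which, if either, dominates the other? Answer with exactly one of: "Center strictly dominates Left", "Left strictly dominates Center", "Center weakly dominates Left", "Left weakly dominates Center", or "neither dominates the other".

Compare Center to Left across each choice by Country A: A: 2>-4, B: 6>-3, C: -4>-8.
Every comparison favours Center, so Center strictly dominates Left.

Center strictly dominates Left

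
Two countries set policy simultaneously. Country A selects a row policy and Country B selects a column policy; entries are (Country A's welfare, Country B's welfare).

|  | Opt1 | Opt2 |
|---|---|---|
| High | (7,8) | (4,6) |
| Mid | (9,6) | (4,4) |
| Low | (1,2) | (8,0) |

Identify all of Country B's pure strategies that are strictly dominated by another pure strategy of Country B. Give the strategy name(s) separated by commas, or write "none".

Opt2

Opt1 is not dominated — it holds its own against Opt2 at High (8>6).
Opt2: dominated, since Opt1 does at least as well everywhere (High: 8>6, Mid: 6>4, Low: 2>0).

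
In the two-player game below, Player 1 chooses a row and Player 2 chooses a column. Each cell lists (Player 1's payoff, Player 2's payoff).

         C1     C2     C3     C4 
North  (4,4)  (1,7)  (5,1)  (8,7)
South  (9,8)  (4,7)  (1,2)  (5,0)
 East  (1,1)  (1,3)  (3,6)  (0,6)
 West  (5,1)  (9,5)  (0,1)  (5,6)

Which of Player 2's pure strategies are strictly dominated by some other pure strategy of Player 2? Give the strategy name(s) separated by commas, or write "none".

none

Nothing dominates C1: C2 at South (8>7); C3 at North (4>1); C4 at South (8>0).
Nothing dominates C2: C1 at North (7>4); C3 at North (7>1); C4 at North (7=7).
C3: no other strategy beats it everywhere (C1 at East (6>1); C2 at East (6>3); C4 at South (2>0)).
C4: no other strategy beats it everywhere (C1 at North (7>4); C2 at North (7=7); C3 at North (7>1)).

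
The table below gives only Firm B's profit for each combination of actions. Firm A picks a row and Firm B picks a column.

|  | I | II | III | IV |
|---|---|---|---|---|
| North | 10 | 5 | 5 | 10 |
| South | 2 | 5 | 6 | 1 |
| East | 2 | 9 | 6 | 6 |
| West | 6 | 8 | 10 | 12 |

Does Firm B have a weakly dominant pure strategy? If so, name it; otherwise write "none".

none

I fails to dominate II at South (2<5).
II fails to dominate I at North (5<10).
III fails to dominate I at North (5<10).
IV fails to dominate I at South (1<2).
No single strategy dominates all the others.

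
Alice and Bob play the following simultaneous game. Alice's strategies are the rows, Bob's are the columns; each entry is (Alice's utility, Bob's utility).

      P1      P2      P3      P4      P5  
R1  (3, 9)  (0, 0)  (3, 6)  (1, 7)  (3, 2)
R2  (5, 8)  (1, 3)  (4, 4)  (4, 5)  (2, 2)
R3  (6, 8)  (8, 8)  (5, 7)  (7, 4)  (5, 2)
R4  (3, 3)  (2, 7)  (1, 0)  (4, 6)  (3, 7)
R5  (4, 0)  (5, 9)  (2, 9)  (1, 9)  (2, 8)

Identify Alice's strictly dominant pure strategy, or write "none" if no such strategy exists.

R3 vs R1: P1: 6>3, P2: 8>0, P3: 5>3, P4: 7>1, P5: 5>3.
R3 vs R2: P1: 6>5, P2: 8>1, P3: 5>4, P4: 7>4, P5: 5>2.
R3 vs R4: P1: 6>3, P2: 8>2, P3: 5>1, P4: 7>4, P5: 5>3.
R3 vs R5: P1: 6>4, P2: 8>5, P3: 5>2, P4: 7>1, P5: 5>2.
R3 strictly beats every other strategy against every opponent action, so it is strictly dominant.

R3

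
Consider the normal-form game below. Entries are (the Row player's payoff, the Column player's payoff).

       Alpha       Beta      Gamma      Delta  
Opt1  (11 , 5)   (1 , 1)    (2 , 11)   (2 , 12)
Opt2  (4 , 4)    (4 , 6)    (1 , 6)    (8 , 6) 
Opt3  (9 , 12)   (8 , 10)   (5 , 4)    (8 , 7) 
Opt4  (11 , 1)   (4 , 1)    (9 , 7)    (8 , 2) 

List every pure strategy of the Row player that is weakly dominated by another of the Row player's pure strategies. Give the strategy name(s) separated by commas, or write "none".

Opt1, Opt2

Opt1 is weakly dominated by Opt4 (Alpha: 11=11, Beta: 4>1, Gamma: 9>2, Delta: 8>2).
Opt2: dominated, since Opt3 does at least as well everywhere (Alpha: 9>4, Beta: 8>4, Gamma: 5>1, Delta: 8=8).
Nothing dominates Opt3: Opt1 at Beta (8>1); Opt2 at Alpha (9>4); Opt4 at Beta (8>4).
Opt4 is not dominated — it holds its own against Opt1 at Beta (4>1); Opt2 at Alpha (11>4); Opt3 at Alpha (11>9).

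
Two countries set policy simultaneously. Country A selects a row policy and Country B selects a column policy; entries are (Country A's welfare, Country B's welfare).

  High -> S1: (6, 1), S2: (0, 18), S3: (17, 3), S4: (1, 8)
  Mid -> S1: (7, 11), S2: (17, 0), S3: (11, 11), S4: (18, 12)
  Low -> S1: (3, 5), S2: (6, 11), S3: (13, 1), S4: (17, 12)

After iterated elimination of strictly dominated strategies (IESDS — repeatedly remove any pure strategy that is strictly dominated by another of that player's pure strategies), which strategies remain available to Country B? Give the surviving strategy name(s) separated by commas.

S4

Country B's strategy S1 is strictly dominated by S4 (High: 8>1, Mid: 12>11, Low: 12>5) and is removed.
Country B's strategy S3 is strictly dominated by S4 (High: 8>3, Mid: 12>11, Low: 12>1) and is removed.
For Country A, Mid strictly dominates High on the remaining columns (S2: 17>0, S4: 18>1); eliminate High.
For Country A, Mid strictly dominates Low on the remaining columns (S2: 17>6, S4: 18>17); eliminate Low.
Column S2 is eliminated: S4 beats it against every remaining row (Mid: 12>0).
Among the remaining strategies, none is strictly dominated by another pure strategy of the same player, so the elimination stops.
Surviving strategies — Country A: {Mid}; Country B: {S4}.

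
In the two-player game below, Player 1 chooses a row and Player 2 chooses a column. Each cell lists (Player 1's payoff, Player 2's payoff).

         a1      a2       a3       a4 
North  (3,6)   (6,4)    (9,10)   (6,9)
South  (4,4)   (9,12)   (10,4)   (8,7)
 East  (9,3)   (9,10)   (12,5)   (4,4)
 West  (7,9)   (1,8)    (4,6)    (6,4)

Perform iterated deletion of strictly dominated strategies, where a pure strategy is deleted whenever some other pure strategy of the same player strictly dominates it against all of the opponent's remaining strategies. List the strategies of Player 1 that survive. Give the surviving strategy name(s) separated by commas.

Player 1's strategy North is strictly dominated by South (a1: 4>3, a2: 9>6, a3: 10>9, a4: 8>6) and is removed.
Column a3 is eliminated: a2 beats it against every remaining row (South: 12>4, East: 10>5, West: 8>6).
For Player 2, a2 strictly dominates a4 on the remaining rows (South: 12>7, East: 10>4, West: 8>4); eliminate a4.
Row West is eliminated: East beats it against every remaining column (a1: 9>7, a2: 9>1).
Player 2's strategy a1 is strictly dominated by a2 (South: 12>4, East: 10>3) and is removed.
Among the remaining strategies, none is strictly dominated by another pure strategy of the same player, so the elimination stops.
Surviving strategies — Player 1: {South, East}; Player 2: {a2}.

South, East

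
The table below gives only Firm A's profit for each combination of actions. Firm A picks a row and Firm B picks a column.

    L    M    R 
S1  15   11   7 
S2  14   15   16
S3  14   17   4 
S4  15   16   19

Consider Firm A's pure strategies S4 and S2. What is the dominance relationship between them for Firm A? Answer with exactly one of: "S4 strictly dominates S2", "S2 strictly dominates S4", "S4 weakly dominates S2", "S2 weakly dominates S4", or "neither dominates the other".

S4 strictly dominates S2

Compare S4 to S2 across every action of Firm B: L: 15>14, M: 16>15, R: 19>16.
Every comparison favours S4, so S4 strictly dominates S2.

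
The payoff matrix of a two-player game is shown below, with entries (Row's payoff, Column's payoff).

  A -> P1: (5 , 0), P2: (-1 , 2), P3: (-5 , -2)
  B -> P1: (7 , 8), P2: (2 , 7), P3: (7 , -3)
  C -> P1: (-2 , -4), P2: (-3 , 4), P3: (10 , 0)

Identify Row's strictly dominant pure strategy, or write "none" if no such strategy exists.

none

A fails to dominate B at P1 (5<7).
B fails to dominate C at P3 (7<10).
C fails to dominate A at P1 (-2<5).
No single strategy dominates all the others.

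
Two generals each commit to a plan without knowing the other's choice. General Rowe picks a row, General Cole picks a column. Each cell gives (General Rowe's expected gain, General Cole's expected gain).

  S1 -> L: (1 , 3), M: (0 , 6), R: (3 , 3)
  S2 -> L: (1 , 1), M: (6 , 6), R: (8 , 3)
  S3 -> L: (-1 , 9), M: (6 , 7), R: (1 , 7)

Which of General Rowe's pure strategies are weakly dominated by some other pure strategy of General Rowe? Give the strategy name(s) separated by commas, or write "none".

S1, S3

S2 weakly dominates S1 — L: 1=1, M: 6>0, R: 8>3.
S2: no other strategy beats it everywhere (S1 at M (6>0); S3 at L (1>-1)).
S3 is weakly dominated by S2 (L: 1>-1, M: 6=6, R: 8>1).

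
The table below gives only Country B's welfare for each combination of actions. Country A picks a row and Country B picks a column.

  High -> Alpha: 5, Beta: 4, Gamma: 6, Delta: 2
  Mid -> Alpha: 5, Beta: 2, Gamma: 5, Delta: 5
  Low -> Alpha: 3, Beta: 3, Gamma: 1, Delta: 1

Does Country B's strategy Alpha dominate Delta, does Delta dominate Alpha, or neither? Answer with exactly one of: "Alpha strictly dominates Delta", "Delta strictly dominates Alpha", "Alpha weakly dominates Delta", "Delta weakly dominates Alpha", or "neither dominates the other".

Alpha's payoffs vs Delta's, by Country A's action — High: 5>2, Mid: 5=5, Low: 3>1.
Alpha is at least as good everywhere and strictly better somewhere (tied only at Mid), so Alpha weakly but not strictly dominates Delta.

Alpha weakly dominates Delta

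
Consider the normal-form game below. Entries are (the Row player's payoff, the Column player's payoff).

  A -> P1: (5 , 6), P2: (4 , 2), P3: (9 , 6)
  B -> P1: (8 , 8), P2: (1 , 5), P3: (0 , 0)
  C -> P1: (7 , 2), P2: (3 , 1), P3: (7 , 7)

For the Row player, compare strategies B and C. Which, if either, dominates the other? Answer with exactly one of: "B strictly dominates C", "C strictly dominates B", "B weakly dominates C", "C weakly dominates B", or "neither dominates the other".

Compare B to C across every action of the Column player: P1: 8>7, P2: 1<3, P3: 0<7.
B does better at P1 but worse at P2, P3; neither strategy dominates the other.

neither dominates the other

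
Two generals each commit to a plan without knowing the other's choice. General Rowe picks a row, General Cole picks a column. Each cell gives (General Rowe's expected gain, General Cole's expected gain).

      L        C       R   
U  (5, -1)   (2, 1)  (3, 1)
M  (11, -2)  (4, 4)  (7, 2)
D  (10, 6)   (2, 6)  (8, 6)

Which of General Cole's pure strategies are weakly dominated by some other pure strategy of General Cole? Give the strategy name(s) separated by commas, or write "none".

L, R

C weakly dominates L — U: 1>-1, M: 4>-2, D: 6=6.
C is not dominated — it holds its own against L at U (1>-1); R at M (4>2).
C weakly dominates R — U: 1=1, M: 4>2, D: 6=6.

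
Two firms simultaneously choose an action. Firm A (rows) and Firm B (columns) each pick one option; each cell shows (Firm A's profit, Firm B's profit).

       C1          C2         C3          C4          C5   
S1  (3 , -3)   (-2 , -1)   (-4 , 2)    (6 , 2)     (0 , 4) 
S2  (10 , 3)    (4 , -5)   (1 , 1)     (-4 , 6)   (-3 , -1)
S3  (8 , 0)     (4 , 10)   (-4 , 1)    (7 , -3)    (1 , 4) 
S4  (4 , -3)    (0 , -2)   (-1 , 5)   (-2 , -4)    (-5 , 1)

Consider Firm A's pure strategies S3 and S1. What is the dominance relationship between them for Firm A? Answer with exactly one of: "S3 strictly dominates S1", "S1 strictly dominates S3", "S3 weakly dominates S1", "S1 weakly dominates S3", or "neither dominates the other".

Compare S3 to S1 across each opponent action: C1: 8>3, C2: 4>-2, C3: -4=-4, C4: 7>6, C5: 1>0.
S3 is at least as good everywhere and strictly better somewhere (tied only at C3), so S3 weakly but not strictly dominates S1.

S3 weakly dominates S1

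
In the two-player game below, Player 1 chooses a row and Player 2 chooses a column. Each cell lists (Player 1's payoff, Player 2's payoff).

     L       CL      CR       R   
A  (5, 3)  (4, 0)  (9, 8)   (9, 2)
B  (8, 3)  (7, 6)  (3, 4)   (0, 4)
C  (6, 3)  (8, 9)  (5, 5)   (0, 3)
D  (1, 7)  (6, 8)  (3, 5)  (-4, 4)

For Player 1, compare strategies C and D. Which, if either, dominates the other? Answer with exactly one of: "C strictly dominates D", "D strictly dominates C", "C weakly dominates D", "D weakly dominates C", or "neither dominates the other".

C strictly dominates D

Compare C to D across each opponent action: L: 6>1, CL: 8>6, CR: 5>3, R: 0>-4.
C gives a strictly higher payoff against each opponent action, so C strictly dominates D.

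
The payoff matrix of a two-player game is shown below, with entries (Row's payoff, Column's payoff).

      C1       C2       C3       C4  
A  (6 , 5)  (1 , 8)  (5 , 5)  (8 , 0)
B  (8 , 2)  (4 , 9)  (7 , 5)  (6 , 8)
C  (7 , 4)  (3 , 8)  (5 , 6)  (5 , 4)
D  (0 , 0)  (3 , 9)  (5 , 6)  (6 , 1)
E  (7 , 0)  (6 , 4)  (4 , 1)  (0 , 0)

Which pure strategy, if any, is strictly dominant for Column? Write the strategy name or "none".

C2 vs C1: A: 8>5, B: 9>2, C: 8>4, D: 9>0, E: 4>0.
C2 vs C3: A: 8>5, B: 9>5, C: 8>6, D: 9>6, E: 4>1.
C2 vs C4: A: 8>0, B: 9>8, C: 8>4, D: 9>1, E: 4>0.
C2 strictly beats every other strategy against every opponent action, so it is strictly dominant.

C2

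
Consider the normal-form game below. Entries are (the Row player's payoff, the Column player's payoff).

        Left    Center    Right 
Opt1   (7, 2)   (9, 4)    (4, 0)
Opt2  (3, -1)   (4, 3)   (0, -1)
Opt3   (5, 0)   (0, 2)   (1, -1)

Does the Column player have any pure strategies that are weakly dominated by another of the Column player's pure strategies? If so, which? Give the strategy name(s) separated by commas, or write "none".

Left, Right

Left: dominated, since Center does at least as well everywhere (Opt1: 4>2, Opt2: 3>-1, Opt3: 2>0).
Nothing dominates Center: Left at Opt1 (4>2); Right at Opt1 (4>0).
Left weakly dominates Right — Opt1: 2>0, Opt2: -1=-1, Opt3: 0>-1.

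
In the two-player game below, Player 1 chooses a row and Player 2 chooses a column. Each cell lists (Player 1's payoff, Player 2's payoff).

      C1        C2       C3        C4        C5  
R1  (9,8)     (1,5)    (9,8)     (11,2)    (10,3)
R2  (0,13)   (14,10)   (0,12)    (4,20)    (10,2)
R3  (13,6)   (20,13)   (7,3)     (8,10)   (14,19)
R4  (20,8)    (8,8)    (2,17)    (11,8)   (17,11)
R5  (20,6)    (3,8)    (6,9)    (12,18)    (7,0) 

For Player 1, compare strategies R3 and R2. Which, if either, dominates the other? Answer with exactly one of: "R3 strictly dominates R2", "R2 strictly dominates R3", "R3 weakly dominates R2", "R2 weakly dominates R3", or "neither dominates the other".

R3's payoffs vs R2's, by Player 2's action — C1: 13>0, C2: 20>14, C3: 7>0, C4: 8>4, C5: 14>10.
Every comparison favours R3, so R3 strictly dominates R2.

R3 strictly dominates R2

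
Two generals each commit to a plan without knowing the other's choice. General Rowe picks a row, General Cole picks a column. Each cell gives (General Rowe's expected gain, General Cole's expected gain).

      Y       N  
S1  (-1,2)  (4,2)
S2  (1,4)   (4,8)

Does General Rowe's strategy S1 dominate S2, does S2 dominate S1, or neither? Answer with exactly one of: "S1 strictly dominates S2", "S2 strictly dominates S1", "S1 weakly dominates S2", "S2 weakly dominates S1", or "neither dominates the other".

S2 weakly dominates S1

S1's payoffs vs S2's, by General Cole's action — Y: -1<1, N: 4=4.
S2 is at least as good everywhere and strictly better somewhere (tied at N), so S2 weakly dominates S1.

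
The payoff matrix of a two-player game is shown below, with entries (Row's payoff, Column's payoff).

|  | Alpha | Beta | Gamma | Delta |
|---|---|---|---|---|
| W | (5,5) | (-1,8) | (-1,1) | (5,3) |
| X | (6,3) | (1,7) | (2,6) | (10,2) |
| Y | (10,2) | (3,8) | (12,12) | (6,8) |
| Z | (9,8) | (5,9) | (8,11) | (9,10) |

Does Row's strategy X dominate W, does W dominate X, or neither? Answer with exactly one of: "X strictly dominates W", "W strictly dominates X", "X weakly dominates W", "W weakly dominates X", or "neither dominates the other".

X's payoffs vs W's, by Column's action — Alpha: 6>5, Beta: 1>-1, Gamma: 2>-1, Delta: 10>5.
X gives a strictly higher payoff against each opponent action, so X strictly dominates W.

X strictly dominates W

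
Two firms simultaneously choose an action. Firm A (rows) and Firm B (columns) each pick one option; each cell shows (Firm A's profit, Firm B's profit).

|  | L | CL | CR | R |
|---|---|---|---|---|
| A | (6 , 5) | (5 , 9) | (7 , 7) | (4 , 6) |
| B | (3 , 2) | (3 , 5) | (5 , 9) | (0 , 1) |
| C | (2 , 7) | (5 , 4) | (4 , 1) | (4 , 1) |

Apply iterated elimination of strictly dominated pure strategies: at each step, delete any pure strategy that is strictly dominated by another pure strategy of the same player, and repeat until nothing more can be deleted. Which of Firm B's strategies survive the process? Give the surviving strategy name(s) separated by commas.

Row B is eliminated: A beats it against every remaining column (L: 6>3, CL: 5>3, CR: 7>5, R: 4>0).
Firm B's strategy CR is strictly dominated by CL (A: 9>7, C: 4>1) and is removed.
For Firm B, CL strictly dominates R on the remaining rows (A: 9>6, C: 4>1); eliminate R.
Among the remaining strategies, none is strictly dominated by another pure strategy of the same player, so the elimination stops.
Surviving strategies — Firm A: {A, C}; Firm B: {L, CL}.

L, CL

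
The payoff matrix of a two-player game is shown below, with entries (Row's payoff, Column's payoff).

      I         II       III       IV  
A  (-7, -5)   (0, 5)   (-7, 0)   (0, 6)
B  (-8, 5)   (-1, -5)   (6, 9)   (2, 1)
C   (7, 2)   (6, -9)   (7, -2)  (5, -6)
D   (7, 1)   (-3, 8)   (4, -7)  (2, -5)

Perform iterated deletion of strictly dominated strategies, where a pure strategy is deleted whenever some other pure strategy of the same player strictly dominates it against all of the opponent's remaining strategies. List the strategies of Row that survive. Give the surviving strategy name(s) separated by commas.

Row A is eliminated: C beats it against every remaining column (I: 7>-7, II: 6>0, III: 7>-7, IV: 5>0).
For Row, C strictly dominates B on the remaining columns (I: 7>-8, II: 6>-1, III: 7>6, IV: 5>2); eliminate B.
Column's strategy III is strictly dominated by I (C: 2>-2, D: 1>-7) and is removed.
Column IV is eliminated: I beats it against every remaining row (C: 2>-6, D: 1>-5).
Among the remaining strategies, none is strictly dominated by another pure strategy of the same player, so the elimination stops.
Surviving strategies — Row: {C, D}; Column: {I, II}.

C, D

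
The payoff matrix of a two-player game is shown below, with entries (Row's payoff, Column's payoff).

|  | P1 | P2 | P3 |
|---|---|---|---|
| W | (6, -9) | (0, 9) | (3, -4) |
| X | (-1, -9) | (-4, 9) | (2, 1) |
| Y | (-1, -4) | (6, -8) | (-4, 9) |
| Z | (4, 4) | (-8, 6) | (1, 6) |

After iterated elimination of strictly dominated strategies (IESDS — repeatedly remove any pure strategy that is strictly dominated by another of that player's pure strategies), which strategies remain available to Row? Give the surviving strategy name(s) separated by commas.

Row's strategy X is strictly dominated by W (P1: 6>-1, P2: 0>-4, P3: 3>2) and is removed.
Row Z is eliminated: W beats it against every remaining column (P1: 6>4, P2: 0>-8, P3: 3>1).
For Column, P3 strictly dominates P1 on the remaining rows (W: -4>-9, Y: 9>-4); eliminate P1.
Among the remaining strategies, none is strictly dominated by another pure strategy of the same player, so the elimination stops.
Surviving strategies — Row: {W, Y}; Column: {P2, P3}.

W, Y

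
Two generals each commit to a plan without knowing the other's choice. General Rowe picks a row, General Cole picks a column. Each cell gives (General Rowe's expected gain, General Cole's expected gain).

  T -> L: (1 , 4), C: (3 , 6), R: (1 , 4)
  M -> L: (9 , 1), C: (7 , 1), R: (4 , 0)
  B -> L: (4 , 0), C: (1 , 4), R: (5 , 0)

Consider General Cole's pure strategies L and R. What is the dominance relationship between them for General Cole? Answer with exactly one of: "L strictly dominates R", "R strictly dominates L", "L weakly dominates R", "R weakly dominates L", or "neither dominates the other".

L's payoffs vs R's, by General Rowe's action — T: 4=4, M: 1>0, B: 0=0.
L is at least as good everywhere and strictly better somewhere (tied only at T, B), so L weakly but not strictly dominates R.

L weakly dominates R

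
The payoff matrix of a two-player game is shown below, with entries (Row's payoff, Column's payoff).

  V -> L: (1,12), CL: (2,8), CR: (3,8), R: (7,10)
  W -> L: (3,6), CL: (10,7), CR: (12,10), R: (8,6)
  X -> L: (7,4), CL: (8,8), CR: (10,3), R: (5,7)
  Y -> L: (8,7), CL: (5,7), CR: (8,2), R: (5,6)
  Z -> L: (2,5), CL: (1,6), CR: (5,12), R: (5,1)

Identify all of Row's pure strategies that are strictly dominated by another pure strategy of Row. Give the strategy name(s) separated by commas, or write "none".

V is strictly dominated by W (L: 3>1, CL: 10>2, CR: 12>3, R: 8>7).
W: no other strategy beats it everywhere (V at L (3>1); X at CL (10>8); Y at CL (10>5); Z at L (3>2)).
Nothing dominates X: V at L (7>1); W at L (7>3); Y at CL (8>5); Z at L (7>2).
Nothing dominates Y: V at L (8>1); W at L (8>3); X at L (8>7); Z at L (8>2).
Z: dominated, since W does at least as well everywhere (L: 3>2, CL: 10>1, CR: 12>5, R: 8>5).

V, Z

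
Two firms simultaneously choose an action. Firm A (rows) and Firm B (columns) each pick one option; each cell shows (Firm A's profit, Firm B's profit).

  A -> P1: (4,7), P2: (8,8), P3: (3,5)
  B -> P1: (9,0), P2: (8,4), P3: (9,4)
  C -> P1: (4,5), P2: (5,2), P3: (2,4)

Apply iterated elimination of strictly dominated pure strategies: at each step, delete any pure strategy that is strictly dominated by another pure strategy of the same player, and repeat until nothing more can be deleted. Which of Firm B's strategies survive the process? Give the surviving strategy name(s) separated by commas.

P2, P3

Firm A's strategy C is strictly dominated by B (P1: 9>4, P2: 8>5, P3: 9>2) and is removed.
For Firm B, P2 strictly dominates P1 on the remaining rows (A: 8>7, B: 4>0); eliminate P1.
Among the remaining strategies, none is strictly dominated by another pure strategy of the same player, so the elimination stops.
Surviving strategies — Firm A: {A, B}; Firm B: {P2, P3}.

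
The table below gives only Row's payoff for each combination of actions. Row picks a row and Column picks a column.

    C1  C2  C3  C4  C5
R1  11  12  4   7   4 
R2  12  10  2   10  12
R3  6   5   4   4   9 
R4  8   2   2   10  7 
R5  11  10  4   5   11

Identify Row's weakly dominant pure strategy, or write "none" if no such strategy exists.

none

R1 fails to dominate R2 at C1 (11<12).
R2 fails to dominate R1 at C2 (10<12).
R3 fails to dominate R1 at C1 (6<11).
R4 fails to dominate R1 at C1 (8<11).
R5 fails to dominate R1 at C2 (10<12).
No single strategy dominates all the others.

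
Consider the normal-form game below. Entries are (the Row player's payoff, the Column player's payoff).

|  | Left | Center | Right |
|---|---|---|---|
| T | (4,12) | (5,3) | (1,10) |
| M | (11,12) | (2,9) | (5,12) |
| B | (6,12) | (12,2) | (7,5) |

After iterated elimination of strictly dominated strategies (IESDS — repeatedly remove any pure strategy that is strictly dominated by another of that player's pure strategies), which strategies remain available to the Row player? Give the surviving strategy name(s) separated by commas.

M, B

The Row player's strategy T is strictly dominated by B (Left: 6>4, Center: 12>5, Right: 7>1) and is removed.
The Column player's strategy Center is strictly dominated by Left (M: 12>9, B: 12>2) and is removed.
Among the remaining strategies, none is strictly dominated by another pure strategy of the same player, so the elimination stops.
Surviving strategies — the Row player: {M, B}; the Column player: {Left, Right}.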